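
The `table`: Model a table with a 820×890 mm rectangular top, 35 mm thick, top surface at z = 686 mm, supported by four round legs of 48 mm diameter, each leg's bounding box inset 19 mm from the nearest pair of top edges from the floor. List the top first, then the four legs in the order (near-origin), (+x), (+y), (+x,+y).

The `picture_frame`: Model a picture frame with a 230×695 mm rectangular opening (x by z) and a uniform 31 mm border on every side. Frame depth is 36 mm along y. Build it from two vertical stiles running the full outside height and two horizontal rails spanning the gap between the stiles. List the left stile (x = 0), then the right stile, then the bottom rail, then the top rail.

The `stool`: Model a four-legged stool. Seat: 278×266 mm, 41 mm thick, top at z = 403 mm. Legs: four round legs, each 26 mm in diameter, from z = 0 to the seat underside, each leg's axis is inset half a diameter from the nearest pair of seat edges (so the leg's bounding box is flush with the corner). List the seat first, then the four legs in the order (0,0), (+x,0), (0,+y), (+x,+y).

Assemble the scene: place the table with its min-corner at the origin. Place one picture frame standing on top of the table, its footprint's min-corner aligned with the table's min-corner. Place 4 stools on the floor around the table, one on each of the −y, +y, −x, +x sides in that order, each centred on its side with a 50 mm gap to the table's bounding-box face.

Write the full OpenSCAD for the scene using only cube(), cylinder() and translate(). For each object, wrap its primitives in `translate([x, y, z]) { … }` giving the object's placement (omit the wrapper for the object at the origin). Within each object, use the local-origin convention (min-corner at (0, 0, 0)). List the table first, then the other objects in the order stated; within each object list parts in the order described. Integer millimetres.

translate([0, 0, 651]) cube([820, 890, 35]);
translate([43, 43, 0]) cylinder(h = 651, r = 24);
translate([777, 43, 0]) cylinder(h = 651, r = 24);
translate([43, 847, 0]) cylinder(h = 651, r = 24);
translate([777, 847, 0]) cylinder(h = 651, r = 24);
translate([0, 0, 686]) {
  cube([31, 36, 757]);
  translate([261, 0, 0]) cube([31, 36, 757]);
  translate([31, 0, 0]) cube([230, 36, 31]);
  translate([31, 0, 726]) cube([230, 36, 31]);
}
translate([271, -316, 0]) {
  translate([0, 0, 362]) cube([278, 266, 41]);
  translate([13, 13, 0]) cylinder(h = 362, r = 13);
  translate([265, 13, 0]) cylinder(h = 362, r = 13);
  translate([13, 253, 0]) cylinder(h = 362, r = 13);
  translate([265, 253, 0]) cylinder(h = 362, r = 13);
}
translate([271, 940, 0]) {
  translate([0, 0, 362]) cube([278, 266, 41]);
  translate([13, 13, 0]) cylinder(h = 362, r = 13);
  translate([265, 13, 0]) cylinder(h = 362, r = 13);
  translate([13, 253, 0]) cylinder(h = 362, r = 13);
  translate([265, 253, 0]) cylinder(h = 362, r = 13);
}
translate([-328, 312, 0]) {
  translate([0, 0, 362]) cube([278, 266, 41]);
  translate([13, 13, 0]) cylinder(h = 362, r = 13);
  translate([265, 13, 0]) cylinder(h = 362, r = 13);
  translate([13, 253, 0]) cylinder(h = 362, r = 13);
  translate([265, 253, 0]) cylinder(h = 362, r = 13);
}
translate([870, 312, 0]) {
  translate([0, 0, 362]) cube([278, 266, 41]);
  translate([13, 13, 0]) cylinder(h = 362, r = 13);
  translate([265, 13, 0]) cylinder(h = 362, r = 13);
  translate([13, 253, 0]) cylinder(h = 362, r = 13);
  translate([265, 253, 0]) cylinder(h = 362, r = 13);
}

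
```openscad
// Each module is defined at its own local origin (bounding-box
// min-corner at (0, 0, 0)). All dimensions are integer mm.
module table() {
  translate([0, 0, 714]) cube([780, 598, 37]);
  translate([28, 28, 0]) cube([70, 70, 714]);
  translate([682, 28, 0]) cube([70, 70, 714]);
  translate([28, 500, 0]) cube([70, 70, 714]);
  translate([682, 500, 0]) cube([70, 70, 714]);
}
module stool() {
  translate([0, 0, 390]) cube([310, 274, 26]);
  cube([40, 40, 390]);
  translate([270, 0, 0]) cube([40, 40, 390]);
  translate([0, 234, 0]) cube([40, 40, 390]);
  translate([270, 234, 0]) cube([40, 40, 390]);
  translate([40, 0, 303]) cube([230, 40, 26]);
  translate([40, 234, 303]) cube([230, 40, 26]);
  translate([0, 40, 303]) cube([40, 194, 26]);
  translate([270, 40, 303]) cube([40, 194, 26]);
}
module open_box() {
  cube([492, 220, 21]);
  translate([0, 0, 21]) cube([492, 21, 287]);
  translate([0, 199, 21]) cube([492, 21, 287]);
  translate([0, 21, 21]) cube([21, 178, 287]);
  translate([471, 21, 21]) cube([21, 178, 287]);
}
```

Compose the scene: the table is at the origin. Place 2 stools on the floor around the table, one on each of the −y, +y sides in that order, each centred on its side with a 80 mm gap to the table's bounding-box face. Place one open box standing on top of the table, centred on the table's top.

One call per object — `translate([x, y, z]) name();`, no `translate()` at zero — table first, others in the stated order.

table();
translate([235, -354, 0]) stool();
translate([235, 678, 0]) stool();
translate([144, 189, 751]) open_box();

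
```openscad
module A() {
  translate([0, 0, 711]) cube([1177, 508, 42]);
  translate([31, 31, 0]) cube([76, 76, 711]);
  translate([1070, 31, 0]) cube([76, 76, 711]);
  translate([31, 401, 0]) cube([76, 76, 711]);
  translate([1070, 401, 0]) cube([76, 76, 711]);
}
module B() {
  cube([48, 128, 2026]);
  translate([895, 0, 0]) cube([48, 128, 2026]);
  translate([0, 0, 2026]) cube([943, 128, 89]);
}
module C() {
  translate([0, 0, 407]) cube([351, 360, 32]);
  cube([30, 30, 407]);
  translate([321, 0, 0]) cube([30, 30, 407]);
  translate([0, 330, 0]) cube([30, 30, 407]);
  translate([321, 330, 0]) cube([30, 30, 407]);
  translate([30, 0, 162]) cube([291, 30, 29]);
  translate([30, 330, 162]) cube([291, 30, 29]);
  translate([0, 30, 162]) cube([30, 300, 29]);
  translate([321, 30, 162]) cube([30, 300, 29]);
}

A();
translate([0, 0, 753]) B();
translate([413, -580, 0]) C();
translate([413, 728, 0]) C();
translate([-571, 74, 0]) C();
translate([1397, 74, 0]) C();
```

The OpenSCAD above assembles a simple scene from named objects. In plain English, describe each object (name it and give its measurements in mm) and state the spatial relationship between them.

A is a table: top 1177 mm (x) × 508 mm (y), 42 mm thick, upper face at z = 753 mm, on four 76×76 mm square legs, each inset 31 mm from the nearest pair of top edges, running from z = 0 to the bottom of the top.

B is a rectangular door frame: two vertical jambs of 48×128 mm section, 2026 mm tall, with a clear opening 847 mm wide between their inner faces. A header 89 mm tall and 128 mm deep lies on top of the jambs and spans the full outside width.

C is a simple wooden stool: a rectangular seat 351 mm (x) by 360 mm (y), 32 mm thick, top face at z = 439 mm, on four square legs, each 30×30 mm in cross-section. The legs rest on z = 0, each flush with a corner of the seat. Four stretchers, 30 mm wide and 29 mm tall, connect adjacent legs with their undersides at z = 162 mm, each running between the inner faces of the legs it joins and aligned with the legs' outer faces on the other axis.

The door frame is on top of the table. Four stools sit around the table at the −y, +y, −x, +x sides.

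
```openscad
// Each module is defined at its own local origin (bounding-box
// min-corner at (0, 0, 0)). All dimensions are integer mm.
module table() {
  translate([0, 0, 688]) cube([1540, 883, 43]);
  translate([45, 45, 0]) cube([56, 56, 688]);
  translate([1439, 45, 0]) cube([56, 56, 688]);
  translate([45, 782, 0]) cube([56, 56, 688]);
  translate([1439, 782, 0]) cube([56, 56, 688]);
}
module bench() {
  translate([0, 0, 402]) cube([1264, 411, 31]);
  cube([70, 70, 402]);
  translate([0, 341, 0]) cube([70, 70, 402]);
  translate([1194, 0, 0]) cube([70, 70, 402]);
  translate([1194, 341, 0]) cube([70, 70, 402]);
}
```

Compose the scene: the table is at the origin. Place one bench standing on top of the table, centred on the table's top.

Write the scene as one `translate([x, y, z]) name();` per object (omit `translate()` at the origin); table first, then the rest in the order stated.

table();
translate([138, 236, 731]) bench();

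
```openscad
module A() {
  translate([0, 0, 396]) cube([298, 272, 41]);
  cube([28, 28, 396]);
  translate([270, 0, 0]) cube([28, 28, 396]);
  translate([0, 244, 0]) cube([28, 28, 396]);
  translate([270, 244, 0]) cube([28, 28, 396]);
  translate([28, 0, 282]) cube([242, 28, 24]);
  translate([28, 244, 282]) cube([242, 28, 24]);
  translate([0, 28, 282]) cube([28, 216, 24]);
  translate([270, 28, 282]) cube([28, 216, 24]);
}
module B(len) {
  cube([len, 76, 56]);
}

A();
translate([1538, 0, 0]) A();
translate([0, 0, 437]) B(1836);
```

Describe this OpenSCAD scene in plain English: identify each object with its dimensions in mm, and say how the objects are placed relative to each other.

A is a four-legged stool. The seat is 298×272 mm, 41 mm thick, top at z = 437 mm. It stands on four square legs, each 28×28 mm in cross-section, from z = 0 to the seat underside, each flush with a corner of the seat. Four stretchers, 28 mm wide and 24 mm tall, connect adjacent legs with their undersides at z = 282 mm, each running between the inner faces of the legs it joins and aligned with the legs' outer faces on the other axis.

B is a rectangular beam 1836 mm long (x), 76 mm deep (y), 56 mm thick (z).

The beam spans the tops of two stools placed 1240 mm apart, resting at z = 437 mm.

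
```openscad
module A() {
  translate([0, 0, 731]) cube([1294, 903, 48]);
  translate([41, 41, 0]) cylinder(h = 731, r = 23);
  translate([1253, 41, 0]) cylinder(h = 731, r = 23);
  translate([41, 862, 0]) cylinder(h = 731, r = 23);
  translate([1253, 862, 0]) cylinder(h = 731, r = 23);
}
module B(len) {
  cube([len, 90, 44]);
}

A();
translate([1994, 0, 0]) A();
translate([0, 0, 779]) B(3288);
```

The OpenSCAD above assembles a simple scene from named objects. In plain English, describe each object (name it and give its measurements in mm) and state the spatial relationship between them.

A is a table with a 1294×903 mm rectangular top, 48 mm thick, top surface at z = 779 mm, supported by four round legs of 46 mm diameter, each leg's bounding box inset 18 mm from the nearest pair of top edges, running from the floor.

B is a rectangular beam 3288 mm long (x), 90 mm deep (y), 44 mm thick (z).

The beam spans the tops of two tables placed 700 mm apart, resting at z = 779 mm.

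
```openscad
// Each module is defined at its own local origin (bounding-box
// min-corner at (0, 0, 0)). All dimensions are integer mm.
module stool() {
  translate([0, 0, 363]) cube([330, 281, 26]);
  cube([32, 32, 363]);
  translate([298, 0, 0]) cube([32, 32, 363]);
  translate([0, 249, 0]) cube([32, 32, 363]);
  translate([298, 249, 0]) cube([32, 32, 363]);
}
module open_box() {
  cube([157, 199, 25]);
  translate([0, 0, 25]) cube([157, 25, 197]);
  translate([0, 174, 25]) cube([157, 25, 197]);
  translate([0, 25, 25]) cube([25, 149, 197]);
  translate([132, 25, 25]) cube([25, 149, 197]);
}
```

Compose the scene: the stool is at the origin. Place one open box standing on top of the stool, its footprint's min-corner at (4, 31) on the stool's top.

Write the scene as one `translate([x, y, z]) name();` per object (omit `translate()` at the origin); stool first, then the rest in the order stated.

stool();
translate([4, 31, 389]) open_box();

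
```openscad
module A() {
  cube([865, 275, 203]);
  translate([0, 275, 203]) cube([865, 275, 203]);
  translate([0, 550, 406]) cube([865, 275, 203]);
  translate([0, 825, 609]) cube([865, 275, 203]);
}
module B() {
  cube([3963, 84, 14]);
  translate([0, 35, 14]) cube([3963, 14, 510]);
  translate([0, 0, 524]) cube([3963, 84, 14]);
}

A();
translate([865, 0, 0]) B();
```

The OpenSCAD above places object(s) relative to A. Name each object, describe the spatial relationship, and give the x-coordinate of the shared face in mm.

A is a staircase. B is an I-beam. The I-beam is against the staircase's +x side, with their −y faces flush. The x-coordinate of the shared face is 865 mm.

The staircase's +x face and the I-beam's −x face are both at x = 865 mm.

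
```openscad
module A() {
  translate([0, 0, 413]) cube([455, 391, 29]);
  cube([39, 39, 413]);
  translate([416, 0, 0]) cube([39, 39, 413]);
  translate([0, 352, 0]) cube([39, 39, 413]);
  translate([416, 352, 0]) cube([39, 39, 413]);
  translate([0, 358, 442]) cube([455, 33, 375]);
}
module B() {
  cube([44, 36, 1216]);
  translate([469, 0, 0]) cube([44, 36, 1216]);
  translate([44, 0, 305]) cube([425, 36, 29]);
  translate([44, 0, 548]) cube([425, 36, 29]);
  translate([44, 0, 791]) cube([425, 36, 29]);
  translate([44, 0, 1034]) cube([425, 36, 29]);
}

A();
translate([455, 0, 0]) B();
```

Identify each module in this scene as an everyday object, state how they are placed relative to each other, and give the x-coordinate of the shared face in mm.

A is a chair. B is a ladder. The ladder is against the chair's +x side, with their −y faces flush. The x-coordinate of the shared face is 455 mm.

The chair's +x face and the ladder's −x face are both at x = 455 mm.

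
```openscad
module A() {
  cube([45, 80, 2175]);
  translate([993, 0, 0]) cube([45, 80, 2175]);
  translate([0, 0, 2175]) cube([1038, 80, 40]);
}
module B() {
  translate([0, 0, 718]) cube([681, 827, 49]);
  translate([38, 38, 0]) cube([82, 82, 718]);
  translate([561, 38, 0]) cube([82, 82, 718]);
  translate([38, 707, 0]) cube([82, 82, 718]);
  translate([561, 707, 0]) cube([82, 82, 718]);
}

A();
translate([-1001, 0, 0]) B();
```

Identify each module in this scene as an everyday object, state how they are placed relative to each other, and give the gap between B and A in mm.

A is a door frame. B is a table. The table is on the floor beside the door frame on its −x side. The gap between the table and the door frame is 320 mm.

The table's nearest face is 320 mm from the door frame's −x face.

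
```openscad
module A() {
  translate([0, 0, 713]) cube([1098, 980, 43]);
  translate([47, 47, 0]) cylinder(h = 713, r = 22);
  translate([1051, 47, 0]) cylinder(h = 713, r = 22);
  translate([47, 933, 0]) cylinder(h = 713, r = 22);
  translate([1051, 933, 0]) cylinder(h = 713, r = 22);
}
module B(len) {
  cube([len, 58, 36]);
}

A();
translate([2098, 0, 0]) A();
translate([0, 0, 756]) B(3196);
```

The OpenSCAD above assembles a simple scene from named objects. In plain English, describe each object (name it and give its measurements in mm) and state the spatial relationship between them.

A is a table with a 1098×980 mm rectangular top, 43 mm thick, top surface at z = 756 mm, supported by four round legs of 44 mm diameter, each leg's bounding box inset 25 mm from the nearest pair of top edges, running from the floor.

B is a rectangular beam 3196 mm long (x), 58 mm deep (y), 36 mm thick (z).

The beam spans the tops of two tables placed 1000 mm apart, resting at z = 756 mm.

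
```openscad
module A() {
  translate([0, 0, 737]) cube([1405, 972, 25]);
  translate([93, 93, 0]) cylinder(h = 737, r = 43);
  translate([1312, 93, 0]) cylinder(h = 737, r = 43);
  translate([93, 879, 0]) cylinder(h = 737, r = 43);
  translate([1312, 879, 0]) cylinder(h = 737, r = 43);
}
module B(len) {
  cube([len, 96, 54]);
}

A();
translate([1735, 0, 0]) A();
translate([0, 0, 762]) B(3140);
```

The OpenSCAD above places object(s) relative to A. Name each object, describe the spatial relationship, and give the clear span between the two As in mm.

A is a table. B is a beam. A beam spans the tops of two tables. The clear span between the two tables is 330 mm.

Second table starts at x = 1735; first ends at x = 1405; clear span = 1735 − 1405 = 330 mm.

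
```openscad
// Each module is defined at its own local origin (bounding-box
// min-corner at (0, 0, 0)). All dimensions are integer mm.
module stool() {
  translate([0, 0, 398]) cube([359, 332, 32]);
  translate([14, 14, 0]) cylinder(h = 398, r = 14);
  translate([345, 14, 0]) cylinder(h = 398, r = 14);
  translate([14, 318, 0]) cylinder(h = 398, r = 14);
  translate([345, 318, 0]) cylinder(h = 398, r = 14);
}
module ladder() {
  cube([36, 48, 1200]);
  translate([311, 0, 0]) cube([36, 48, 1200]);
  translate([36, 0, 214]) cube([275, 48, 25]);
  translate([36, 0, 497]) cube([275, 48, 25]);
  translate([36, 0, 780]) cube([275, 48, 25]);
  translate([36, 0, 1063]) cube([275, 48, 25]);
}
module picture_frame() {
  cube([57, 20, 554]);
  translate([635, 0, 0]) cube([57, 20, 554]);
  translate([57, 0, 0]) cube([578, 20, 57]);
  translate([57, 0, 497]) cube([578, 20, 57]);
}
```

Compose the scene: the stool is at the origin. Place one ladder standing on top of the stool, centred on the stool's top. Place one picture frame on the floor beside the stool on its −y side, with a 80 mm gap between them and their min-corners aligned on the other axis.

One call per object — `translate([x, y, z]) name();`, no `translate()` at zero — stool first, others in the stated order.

stool();
translate([6, 142, 430]) ladder();
translate([0, -100, 0]) picture_frame();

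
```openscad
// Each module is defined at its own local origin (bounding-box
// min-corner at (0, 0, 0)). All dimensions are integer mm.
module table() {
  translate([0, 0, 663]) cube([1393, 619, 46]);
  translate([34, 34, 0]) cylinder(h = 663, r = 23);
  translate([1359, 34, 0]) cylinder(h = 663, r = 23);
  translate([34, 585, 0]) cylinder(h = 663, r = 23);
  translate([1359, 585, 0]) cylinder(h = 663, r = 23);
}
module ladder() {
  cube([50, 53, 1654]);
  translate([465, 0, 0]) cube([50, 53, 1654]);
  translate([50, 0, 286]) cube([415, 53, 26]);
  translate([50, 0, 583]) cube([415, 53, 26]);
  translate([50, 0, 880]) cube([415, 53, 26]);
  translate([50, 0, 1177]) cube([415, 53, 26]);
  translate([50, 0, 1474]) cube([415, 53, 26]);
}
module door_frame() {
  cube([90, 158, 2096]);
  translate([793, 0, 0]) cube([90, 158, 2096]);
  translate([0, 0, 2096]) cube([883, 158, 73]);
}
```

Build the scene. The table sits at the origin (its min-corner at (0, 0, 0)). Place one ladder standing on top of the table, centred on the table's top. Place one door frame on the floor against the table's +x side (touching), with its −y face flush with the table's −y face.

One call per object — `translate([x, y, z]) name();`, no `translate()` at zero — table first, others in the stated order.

table();
translate([439, 283, 709]) ladder();
translate([1393, 0, 0]) door_frame();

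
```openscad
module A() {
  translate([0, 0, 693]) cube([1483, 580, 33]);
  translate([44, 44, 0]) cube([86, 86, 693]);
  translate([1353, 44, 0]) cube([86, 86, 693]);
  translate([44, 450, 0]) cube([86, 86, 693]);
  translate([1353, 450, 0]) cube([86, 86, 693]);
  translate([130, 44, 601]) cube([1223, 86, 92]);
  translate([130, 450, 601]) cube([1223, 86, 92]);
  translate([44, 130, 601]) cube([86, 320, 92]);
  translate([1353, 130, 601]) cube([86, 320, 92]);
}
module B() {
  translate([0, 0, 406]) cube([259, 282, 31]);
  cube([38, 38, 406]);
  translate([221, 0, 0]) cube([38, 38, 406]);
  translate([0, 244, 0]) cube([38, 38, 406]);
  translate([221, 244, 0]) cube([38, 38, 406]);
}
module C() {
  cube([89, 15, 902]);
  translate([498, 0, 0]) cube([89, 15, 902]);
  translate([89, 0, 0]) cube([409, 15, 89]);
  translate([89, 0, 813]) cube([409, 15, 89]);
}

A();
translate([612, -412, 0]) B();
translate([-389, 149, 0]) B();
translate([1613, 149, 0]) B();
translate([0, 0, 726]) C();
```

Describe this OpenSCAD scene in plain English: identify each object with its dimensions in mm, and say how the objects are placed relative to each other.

A is a rectangular dining table. The top is 1483×580×33 mm with its upper surface at z = 726 mm. It stands on four 86×86 mm square legs, each inset 44 mm from the nearest pair of top edges, running from the floor to the underside of the top. Four apron rails, 86 mm thick and 92 mm tall, run between adjacent legs with their top edges flush with the underside of the top and their outer faces flush with the legs' outer faces.

B is a four-legged stool. The seat is a 259×282×31 mm slab whose top surface is at z = 437 mm; four square legs, each 38×38 mm in cross-section, run from the floor (z = 0) to the underside of the seat, each flush with a corner of the seat.

C is a picture frame with a 409×724 mm rectangular opening (x by z) and a uniform 89 mm border on every side. Frame depth is 15 mm along y. It is built from two vertical stiles running the full outside height and two horizontal rails spanning the gap between the stiles.

Three stools sit around the table at the −y, −x, +x sides. The picture frame is on top of the table.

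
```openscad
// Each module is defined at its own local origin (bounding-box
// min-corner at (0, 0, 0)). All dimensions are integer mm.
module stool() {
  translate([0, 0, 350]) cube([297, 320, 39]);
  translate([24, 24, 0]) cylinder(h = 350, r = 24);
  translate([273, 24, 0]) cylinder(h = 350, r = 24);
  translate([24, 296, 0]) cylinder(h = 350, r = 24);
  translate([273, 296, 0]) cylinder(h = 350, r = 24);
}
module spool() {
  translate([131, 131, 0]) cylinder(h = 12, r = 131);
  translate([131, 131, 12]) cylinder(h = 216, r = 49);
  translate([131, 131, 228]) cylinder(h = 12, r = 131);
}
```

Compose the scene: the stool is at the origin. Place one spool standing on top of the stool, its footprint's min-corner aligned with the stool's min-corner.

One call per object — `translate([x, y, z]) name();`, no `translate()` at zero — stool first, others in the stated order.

stool();
translate([0, 0, 389]) spool();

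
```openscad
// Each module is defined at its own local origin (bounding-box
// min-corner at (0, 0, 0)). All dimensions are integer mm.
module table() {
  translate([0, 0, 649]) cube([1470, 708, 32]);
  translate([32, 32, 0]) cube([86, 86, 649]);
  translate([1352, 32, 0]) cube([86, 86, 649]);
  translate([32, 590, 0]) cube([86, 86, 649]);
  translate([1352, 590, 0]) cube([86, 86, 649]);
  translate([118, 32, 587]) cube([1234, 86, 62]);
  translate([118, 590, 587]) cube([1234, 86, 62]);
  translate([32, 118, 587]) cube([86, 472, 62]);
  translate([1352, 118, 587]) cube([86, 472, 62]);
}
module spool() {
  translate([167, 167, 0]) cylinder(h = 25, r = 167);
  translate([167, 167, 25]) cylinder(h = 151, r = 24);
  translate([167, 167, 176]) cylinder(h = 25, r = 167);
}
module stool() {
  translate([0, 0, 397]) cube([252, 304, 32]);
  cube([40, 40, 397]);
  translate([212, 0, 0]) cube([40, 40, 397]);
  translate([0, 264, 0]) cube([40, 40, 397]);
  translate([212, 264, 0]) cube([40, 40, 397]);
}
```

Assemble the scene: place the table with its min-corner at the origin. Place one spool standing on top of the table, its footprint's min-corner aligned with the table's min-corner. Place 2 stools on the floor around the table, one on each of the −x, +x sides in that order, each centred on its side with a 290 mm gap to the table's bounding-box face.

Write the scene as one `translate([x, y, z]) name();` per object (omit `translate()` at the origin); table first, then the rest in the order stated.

table();
translate([0, 0, 681]) spool();
translate([-542, 202, 0]) stool();
translate([1760, 202, 0]) stool();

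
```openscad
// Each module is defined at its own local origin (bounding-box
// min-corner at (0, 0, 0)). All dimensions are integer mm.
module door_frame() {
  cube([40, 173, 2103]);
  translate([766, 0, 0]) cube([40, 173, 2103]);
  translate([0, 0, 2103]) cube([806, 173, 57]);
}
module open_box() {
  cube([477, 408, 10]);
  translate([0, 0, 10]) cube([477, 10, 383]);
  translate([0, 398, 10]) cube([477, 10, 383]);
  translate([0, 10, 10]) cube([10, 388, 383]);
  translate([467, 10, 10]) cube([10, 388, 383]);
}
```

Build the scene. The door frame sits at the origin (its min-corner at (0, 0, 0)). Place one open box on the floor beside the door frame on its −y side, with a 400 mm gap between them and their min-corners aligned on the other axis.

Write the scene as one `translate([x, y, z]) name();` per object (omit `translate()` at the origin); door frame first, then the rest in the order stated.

door_frame();
translate([0, -808, 0]) open_box();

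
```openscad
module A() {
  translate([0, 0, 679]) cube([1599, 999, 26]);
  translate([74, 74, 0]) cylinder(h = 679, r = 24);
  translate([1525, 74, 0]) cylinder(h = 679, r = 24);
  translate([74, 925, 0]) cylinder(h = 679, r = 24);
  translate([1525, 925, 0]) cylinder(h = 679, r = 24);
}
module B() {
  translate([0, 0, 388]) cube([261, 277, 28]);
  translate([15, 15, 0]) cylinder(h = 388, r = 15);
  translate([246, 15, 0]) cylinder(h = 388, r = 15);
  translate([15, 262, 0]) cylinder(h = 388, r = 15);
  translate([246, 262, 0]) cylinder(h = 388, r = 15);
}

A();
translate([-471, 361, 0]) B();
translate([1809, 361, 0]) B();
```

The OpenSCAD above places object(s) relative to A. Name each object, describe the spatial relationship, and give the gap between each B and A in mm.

Each stool's nearest face is 210 mm from the table's bounding box.

A is a table. B is a stool. Two stools sit around the table at the −x, +x sides. The gap between each stool and the table is 210 mm.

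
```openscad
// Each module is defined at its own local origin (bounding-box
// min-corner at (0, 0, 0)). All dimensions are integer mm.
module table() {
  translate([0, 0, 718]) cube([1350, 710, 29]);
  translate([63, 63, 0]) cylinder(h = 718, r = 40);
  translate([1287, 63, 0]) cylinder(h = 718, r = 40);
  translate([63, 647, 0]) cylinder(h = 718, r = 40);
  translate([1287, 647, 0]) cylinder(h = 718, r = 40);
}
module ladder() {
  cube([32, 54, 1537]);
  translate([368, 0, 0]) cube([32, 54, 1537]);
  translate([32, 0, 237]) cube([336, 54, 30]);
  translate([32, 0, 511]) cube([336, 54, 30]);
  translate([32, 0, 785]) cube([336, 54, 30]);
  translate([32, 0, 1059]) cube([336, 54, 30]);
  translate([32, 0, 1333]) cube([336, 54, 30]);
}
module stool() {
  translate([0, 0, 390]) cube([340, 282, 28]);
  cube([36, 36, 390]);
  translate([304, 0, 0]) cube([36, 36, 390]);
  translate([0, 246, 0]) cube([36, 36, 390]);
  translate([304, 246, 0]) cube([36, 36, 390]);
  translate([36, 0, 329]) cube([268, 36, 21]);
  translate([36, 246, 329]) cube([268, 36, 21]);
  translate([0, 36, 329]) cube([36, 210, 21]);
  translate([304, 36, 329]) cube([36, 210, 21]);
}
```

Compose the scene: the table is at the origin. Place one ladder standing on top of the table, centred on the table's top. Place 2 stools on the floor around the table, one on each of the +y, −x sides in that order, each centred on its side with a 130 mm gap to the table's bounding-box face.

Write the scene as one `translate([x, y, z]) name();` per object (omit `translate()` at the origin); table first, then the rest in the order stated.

table();
translate([475, 328, 747]) ladder();
translate([505, 840, 0]) stool();
translate([-470, 214, 0]) stool();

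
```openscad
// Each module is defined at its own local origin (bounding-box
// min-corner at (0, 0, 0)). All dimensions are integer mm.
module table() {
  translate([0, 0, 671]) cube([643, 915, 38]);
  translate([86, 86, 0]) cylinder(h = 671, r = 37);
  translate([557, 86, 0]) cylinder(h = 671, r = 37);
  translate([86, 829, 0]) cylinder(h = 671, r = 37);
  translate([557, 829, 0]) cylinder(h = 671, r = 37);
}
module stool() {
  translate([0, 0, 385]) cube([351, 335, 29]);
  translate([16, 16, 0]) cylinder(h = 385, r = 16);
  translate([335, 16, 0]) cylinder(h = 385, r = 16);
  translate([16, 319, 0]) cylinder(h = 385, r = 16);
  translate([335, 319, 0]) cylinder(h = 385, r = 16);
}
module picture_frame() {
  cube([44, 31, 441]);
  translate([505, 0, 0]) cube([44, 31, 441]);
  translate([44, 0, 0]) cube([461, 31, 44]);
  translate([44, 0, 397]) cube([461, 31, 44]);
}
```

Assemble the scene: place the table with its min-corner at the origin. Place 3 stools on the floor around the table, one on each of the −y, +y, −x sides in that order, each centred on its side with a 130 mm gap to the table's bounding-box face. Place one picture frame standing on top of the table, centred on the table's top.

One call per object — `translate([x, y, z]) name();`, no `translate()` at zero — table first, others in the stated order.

table();
translate([146, -465, 0]) stool();
translate([146, 1045, 0]) stool();
translate([-481, 290, 0]) stool();
translate([47, 442, 709]) picture_frame();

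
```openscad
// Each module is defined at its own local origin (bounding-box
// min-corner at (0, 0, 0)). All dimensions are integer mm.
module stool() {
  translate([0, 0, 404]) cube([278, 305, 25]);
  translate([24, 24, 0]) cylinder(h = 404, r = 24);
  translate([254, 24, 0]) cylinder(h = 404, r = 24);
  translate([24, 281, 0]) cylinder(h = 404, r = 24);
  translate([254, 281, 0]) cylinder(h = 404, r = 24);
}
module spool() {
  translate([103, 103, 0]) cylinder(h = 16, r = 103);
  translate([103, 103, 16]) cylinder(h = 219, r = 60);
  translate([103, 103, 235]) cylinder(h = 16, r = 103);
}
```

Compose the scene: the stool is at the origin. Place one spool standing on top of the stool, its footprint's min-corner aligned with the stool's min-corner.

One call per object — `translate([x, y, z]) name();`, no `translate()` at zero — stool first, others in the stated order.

stool();
translate([0, 0, 429]) spool();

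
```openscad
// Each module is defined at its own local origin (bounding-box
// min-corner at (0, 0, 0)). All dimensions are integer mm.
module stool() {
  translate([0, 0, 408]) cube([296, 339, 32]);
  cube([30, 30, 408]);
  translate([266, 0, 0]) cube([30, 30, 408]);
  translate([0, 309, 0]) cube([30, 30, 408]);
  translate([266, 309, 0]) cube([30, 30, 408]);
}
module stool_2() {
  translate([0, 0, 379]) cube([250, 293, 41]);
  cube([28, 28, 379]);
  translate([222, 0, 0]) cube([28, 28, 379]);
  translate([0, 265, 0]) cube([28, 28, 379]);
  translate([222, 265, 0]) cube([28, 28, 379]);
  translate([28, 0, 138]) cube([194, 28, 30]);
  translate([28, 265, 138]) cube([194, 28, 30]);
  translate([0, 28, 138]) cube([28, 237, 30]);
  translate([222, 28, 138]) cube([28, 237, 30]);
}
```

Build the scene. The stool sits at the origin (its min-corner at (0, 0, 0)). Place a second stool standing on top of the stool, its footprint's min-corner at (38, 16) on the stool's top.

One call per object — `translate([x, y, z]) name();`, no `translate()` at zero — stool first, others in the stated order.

stool();
translate([38, 16, 440]) stool_2();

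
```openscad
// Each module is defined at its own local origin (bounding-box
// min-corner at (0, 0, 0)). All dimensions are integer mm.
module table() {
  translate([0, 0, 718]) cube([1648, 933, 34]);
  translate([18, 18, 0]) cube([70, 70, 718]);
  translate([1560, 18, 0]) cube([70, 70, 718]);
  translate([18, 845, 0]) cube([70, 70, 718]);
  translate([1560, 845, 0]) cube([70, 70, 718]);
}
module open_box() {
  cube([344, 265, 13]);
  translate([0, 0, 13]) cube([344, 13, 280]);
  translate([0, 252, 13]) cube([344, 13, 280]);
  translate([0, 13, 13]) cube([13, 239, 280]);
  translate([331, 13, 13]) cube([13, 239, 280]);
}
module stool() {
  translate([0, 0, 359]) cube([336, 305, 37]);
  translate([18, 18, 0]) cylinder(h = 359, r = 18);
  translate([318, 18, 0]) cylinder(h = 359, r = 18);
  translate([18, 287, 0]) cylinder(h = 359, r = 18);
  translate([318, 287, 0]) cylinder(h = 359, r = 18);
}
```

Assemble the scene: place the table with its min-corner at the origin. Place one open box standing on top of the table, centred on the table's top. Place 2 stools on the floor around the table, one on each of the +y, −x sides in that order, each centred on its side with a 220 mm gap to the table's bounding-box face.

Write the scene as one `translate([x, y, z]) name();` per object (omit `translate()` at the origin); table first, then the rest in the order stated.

table();
translate([652, 334, 752]) open_box();
translate([656, 1153, 0]) stool();
translate([-556, 314, 0]) stool();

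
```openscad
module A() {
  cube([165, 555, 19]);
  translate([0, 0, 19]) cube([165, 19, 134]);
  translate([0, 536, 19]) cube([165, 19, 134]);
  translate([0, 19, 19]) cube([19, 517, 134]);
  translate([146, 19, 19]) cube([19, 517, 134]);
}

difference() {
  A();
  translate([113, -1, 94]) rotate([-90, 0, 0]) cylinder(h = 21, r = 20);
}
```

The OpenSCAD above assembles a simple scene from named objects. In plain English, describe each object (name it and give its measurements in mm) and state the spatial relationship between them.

A is an open storage box with external size 165×555×153 mm and wall thickness 19 mm (the base is also 19 mm thick). The base covers the whole footprint; the four walls stand on the base, with the y-facing walls full-width and the x-facing walls fitting between their inner faces.

The open box has a circular hole of radius 20 mm through its front wall, centred at (x = 113, z = 94).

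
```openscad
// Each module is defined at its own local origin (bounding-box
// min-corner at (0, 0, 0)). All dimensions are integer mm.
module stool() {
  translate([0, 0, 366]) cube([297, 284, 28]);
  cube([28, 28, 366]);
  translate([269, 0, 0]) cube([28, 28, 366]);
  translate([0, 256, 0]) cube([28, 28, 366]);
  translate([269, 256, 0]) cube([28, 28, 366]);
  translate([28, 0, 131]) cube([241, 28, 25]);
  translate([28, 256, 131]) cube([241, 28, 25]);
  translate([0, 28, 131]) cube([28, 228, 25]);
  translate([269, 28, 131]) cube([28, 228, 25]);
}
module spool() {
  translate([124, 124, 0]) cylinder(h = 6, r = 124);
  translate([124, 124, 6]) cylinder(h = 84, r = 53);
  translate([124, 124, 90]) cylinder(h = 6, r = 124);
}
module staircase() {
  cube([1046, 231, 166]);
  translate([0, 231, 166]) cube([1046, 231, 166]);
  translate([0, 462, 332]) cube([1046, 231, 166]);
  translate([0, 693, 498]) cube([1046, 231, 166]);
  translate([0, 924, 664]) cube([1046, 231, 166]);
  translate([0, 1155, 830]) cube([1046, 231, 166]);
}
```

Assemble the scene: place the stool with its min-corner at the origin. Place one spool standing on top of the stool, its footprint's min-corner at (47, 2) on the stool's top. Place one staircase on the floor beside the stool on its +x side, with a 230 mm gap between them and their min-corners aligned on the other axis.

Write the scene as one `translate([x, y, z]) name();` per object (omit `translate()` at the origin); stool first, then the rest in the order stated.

stool();
translate([47, 2, 394]) spool();
translate([527, 0, 0]) staircase();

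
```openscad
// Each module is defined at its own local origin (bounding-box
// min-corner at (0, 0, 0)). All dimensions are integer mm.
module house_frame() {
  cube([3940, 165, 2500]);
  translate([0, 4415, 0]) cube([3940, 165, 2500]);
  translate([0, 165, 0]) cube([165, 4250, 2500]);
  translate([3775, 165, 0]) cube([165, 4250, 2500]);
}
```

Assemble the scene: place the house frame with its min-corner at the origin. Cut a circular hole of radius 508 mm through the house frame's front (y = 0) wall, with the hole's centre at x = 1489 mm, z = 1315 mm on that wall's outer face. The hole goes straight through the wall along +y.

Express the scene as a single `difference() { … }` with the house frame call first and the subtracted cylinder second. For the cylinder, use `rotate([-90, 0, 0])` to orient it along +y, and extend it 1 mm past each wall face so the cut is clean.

difference() {
  house_frame();
  translate([1489, -1, 1315]) rotate([-90, 0, 0]) cylinder(h = 167, r = 508);
}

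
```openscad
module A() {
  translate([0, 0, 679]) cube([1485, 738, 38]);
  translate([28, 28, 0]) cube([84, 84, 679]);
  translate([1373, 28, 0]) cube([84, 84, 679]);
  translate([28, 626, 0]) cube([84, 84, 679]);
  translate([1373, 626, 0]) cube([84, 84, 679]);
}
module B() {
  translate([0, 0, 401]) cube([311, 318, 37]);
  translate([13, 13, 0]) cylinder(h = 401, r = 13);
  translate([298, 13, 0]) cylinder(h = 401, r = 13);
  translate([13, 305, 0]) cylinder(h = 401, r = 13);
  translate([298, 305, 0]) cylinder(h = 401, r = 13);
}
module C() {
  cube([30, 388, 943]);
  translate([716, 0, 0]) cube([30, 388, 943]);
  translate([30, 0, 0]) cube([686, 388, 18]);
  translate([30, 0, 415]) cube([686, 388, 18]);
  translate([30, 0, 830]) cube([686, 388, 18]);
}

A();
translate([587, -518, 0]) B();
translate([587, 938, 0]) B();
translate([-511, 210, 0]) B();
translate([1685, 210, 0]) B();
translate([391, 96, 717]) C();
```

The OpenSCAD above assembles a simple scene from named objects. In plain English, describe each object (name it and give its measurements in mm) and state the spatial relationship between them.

A is a table: top 1485 mm (x) × 738 mm (y), 38 mm thick, upper face at z = 717 mm, on four 84×84 mm square legs, each inset 28 mm from the nearest pair of top edges, running from z = 0 to the bottom of the top.

B is a simple wooden stool: a rectangular seat 311 mm (x) by 318 mm (y), 37 mm thick, top face at z = 438 mm, on four round legs, each 26 mm in diameter. The legs rest on z = 0, each leg's axis is inset half a diameter from the nearest pair of seat edges (so the leg's bounding box is flush with the corner).

C is an open bookshelf. Two side panels, each 30 mm thick, 388 mm deep and 943 mm tall, stand 746 mm apart (outside-to-outside). Between them sit 3 shelves, each 18 mm thick and 388 mm deep, spanning the full gap between the sides. The bottom shelf rests on the floor (its underside at z = 0) and the clear gap between one shelf's top and the next shelf's underside is 397 mm.

Four stools sit around the table at the −y, +y, −x, +x sides. The bookshelf is on top of the table.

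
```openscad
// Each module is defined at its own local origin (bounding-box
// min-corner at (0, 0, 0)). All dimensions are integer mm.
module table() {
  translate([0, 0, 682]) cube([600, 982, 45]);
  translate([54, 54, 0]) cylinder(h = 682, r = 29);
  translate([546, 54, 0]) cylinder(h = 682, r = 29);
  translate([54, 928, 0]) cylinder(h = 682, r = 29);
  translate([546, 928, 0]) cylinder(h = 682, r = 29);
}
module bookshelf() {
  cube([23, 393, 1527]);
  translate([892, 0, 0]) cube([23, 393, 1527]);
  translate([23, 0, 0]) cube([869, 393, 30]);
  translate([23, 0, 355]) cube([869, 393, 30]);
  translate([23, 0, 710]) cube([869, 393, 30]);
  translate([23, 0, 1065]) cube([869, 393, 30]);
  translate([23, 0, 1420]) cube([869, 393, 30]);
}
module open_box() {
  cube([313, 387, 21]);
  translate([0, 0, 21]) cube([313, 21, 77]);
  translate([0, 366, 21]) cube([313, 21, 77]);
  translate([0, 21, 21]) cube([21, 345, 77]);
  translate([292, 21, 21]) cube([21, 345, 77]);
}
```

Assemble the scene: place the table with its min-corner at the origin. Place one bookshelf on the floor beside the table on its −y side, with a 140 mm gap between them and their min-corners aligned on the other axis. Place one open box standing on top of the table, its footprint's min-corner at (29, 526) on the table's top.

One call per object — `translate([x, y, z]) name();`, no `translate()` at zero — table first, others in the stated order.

table();
translate([0, -533, 0]) bookshelf();
translate([29, 526, 727]) open_box();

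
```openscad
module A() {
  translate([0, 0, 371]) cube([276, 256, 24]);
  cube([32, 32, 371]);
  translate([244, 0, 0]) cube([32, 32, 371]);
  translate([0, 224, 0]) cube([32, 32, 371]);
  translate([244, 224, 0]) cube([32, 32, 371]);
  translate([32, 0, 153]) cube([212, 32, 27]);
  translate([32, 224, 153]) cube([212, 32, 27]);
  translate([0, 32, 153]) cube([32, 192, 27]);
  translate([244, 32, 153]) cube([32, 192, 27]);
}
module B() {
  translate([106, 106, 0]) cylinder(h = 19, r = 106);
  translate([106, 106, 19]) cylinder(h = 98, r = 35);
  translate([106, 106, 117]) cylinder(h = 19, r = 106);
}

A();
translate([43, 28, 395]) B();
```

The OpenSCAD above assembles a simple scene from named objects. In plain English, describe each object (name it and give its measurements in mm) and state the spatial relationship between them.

A is a four-legged stool. The seat is a 276×256×24 mm slab whose top surface is at z = 395 mm; four square legs, each 32×32 mm in cross-section, run from the floor (z = 0) to the underside of the seat, each flush with a corner of the seat. Four stretchers, 32 mm wide and 27 mm tall, connect adjacent legs with their undersides at z = 153 mm, each running between the inner faces of the legs it joins and aligned with the legs' outer faces on the other axis.

B is a spool: two coaxial disc flanges of radius 106 mm and thickness 19 mm, joined by a core cylinder of radius 35 mm and height 98 mm. The lower flange rests on z = 0 and the three cylinders share a vertical axis.

The spool is on top of the stool.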